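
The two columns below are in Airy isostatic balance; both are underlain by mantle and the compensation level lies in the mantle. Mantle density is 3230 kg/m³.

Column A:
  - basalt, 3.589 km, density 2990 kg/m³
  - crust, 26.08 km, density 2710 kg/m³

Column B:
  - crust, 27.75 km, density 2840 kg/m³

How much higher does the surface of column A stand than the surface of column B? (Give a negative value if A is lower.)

1.11 km

For any compensation level in the mantle, the mantle terms cancel and isostasy reduces to e = (Σt_A − Σt_B) − (Σ(ρt)_A − Σ(ρt)_B) / ρ_m.
Σt_A = 29.669 km; Σt_B = 27.75 km; Σ(ρt)_A = 81407.91; Σ(ρt)_B = 78810 (in km·kg/m³).
e = (29.669 − 27.75) − (81407.91 − 78810) / 3230 = 1.11 km.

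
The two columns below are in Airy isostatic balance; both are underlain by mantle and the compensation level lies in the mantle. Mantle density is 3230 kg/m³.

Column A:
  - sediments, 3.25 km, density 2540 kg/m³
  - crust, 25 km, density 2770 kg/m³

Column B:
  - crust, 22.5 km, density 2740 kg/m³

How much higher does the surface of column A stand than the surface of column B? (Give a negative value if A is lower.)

For any compensation level in the mantle, the mantle terms cancel and isostasy reduces to e = (Σt_A − Σt_B) − (Σ(ρt)_A − Σ(ρt)_B) / ρ_m.
Σt_A = 28.25 km; Σt_B = 22.5 km; Σ(ρt)_A = 77505; Σ(ρt)_B = 61650 (in km·kg/m³).
e = (28.25 − 22.5) − (77505 − 61650) / 3230 = 0.841 km.

0.841 km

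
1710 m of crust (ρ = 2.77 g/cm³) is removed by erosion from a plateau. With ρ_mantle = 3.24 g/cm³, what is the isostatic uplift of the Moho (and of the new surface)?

1460 m

Unloading: uplift u = e ρ_c/ρ_m = 1710 m × 2.77/3.24 = 1460 m.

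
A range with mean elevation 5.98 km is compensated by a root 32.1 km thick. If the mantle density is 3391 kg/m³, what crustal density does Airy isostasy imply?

2860 kg/m³

ρ_c h = (ρ_m − ρ_c) r → ρ_c (h + r) = ρ_m r → ρ_c = ρ_m r / (h + r).
ρ_c = 3391 × 32.1 km / (5.98 km + 32.1 km) = 2860 kg/m³.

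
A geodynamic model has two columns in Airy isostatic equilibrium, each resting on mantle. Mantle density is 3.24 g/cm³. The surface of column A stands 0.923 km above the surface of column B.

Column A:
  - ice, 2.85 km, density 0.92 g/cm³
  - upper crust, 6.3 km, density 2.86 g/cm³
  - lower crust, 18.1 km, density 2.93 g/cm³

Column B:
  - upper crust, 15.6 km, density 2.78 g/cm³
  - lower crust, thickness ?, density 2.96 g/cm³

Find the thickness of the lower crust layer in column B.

15.9 km

Take the compensation level at the base of the deeper column (depth z_c below the surface of column A) and equate Σ ρ_i t_i down to z_c; mantle fills any gap and the z_c terms cancel.
Column A: 2.85×0.92 + 6.3×2.86 + 18.1×2.93 + (z_c − 27.25)×3.24
Column B: 0.923×0 + 15.6×2.78 + x×2.96 + (z_c − 0.923 − 15.6 − x)×3.24
The z_c×3.24 term appears on both sides and cancels. Collect the known terms of each column as K = Σ(ρt)_known − 3.24 × (depth of known layers): K_A = 73.673 − 3.24×27.25 = −14.617; K_B = 43.368 − 3.24×(0.923 + 15.6) = −10.16652.
Balance: K_A = K_B − x×(3.24 − 2.96), so x = (K_B − K_A)/(3.24 − 2.96) = 4.45048/0.28 = 15.9 km.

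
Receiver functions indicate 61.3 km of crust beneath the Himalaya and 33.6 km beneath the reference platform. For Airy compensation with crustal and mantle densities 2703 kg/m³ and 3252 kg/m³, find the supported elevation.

4.68 km

Excess crust Δ = 61.3 km − 33.6 km = 27.7 km, split between elevation h and root r with h + r = Δ.
Airy balance ρ_c h = (ρ_m − ρ_c) r gives r = h ρ_c/(ρ_m − ρ_c), so h (1 + ρ_c/(ρ_m − ρ_c)) = Δ, i.e. h = Δ (ρ_m − ρ_c)/ρ_m.
h = 27.7 km × 549/3252 = 4.68 km.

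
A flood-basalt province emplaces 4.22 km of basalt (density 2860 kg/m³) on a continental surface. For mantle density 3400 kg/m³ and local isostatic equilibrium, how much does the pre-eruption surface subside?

3.55 km

Subaerial loading: s = t ρ_load / ρ_m.
s = 4.22 km × 2860/3400 = 3.55 km.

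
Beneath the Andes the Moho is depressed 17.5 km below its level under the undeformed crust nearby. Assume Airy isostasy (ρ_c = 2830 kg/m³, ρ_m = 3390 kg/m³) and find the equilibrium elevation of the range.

Balancing pressure at the compensation depth: ρ_c h = (ρ_m − ρ_c) r.
h = r (ρ_m − ρ_c) / ρ_c = 17.5 km × (3390 − 2830) / 2830 = 3.46 km.

3.46 km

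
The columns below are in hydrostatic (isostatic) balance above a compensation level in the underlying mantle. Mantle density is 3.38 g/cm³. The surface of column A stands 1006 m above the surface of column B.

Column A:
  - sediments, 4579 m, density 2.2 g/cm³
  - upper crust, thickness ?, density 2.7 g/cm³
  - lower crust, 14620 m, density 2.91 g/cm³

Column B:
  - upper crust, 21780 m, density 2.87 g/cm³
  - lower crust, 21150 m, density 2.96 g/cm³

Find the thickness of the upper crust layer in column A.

Take the compensation level at the base of the deeper column (depth z_c below the surface of column A) and equate Σ ρ_i t_i down to z_c; mantle fills any gap and the z_c terms cancel.
Column A: 4579×2.2 + x×2.7 + 14620×2.91 + (z_c − 19199 − x)×3.38
Column B: 1006×0 + 21780×2.87 + 21150×2.96 + (z_c − 1006 − 42930)×3.38
The z_c×3.38 term appears on both sides and cancels. Collect the known terms of each column as K = Σ(ρt)_known − 3.38 × (depth of known layers): K_A = 52618 − 3.38×19199 = −12274.62; K_B = 125112.6 − 3.38×(1006 + 42930) = −23391.08.
Balance: K_A − x×(3.38 − 2.7) = K_B, so x = (K_A − K_B)/(3.38 − 2.7) = 11116.5/0.68 = 16300 m.

16300 m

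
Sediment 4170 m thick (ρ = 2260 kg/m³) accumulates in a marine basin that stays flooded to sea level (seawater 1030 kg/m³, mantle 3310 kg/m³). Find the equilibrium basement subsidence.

2250 m

Submarine loading: the sediment displaces seawater, and the subsidence is in turn flooded, so s (ρ_m − ρ_w) = t (ρ_sed − ρ_w).
s = 4170 m × (2260 − 1030) / (3310 − 1030) = 2250 m.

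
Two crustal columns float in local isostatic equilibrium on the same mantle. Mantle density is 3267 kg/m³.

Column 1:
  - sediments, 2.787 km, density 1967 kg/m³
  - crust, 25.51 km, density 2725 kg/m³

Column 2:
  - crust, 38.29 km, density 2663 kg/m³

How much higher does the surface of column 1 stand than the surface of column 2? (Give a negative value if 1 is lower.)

−1.74 km

For any compensation level in the mantle, the mantle terms cancel and isostasy reduces to e = (Σt_1 − Σt_2) − (Σ(ρt)_1 − Σ(ρt)_2) / ρ_m.
Σt_1 = 28.297 km; Σt_2 = 38.29 km; Σ(ρt)_1 = 74996.779; Σ(ρt)_2 = 101966.27 (in km·kg/m³).
e = (28.297 − 38.29) − (74996.779 − 101966.27) / 3267 = −1.74 km.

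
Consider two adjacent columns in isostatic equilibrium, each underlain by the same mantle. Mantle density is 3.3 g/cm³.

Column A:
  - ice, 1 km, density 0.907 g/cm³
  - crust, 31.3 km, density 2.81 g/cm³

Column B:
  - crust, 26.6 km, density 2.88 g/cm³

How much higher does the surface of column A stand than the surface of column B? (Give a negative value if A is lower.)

For any compensation level in the mantle, the mantle terms cancel and isostasy reduces to e = (Σt_A − Σt_B) − (Σ(ρt)_A − Σ(ρt)_B) / ρ_m.
Σt_A = 32.3 km; Σt_B = 26.6 km; Σ(ρt)_A = 88.86; Σ(ρt)_B = 76.608 (in km·g/cm³).
e = (32.3 − 26.6) − (88.86 − 76.608) / 3.3 = 1.99 km.

1.99 km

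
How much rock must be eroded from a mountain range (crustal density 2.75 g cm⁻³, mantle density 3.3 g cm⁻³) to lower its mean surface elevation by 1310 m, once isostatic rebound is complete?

7860 m

Net drop Δ = e − u = e − e ρ_c/ρ_m = e (ρ_m − ρ_c)/ρ_m.
e = Δ ρ_m/(ρ_m − ρ_c) = 1310 m × 3.3/0.55 = 7860 m.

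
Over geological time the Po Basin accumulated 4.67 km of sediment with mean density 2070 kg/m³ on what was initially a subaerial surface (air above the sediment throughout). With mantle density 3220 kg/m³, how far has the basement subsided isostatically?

Subaerial load: s = t ρ_sed / ρ_m = 4.67 km × 2070/3220 = 3 km.

3 km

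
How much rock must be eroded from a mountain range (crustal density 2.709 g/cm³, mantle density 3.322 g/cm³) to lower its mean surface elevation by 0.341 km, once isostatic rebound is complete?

1.85 km

Net drop Δ = e − u = e − e ρ_c/ρ_m = e (ρ_m − ρ_c)/ρ_m.
e = Δ ρ_m/(ρ_m − ρ_c) = 0.341 km × 3.322/0.613 = 1.85 km.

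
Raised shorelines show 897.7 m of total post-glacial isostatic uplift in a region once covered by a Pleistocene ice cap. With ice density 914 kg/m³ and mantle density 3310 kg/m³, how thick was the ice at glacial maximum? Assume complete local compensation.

u = t ρ_ice/ρ_m → t = u ρ_m/ρ_ice = 897.7 m × 3310/914 = 3250 m.

3250 m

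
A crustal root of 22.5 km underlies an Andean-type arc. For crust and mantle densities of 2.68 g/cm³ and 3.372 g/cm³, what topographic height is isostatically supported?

By Archimedes' principle applied to the lithosphere: ρ_c h = (ρ_m − ρ_c) r.
h = r (ρ_m − ρ_c) / ρ_c = 22.5 km × (3.372 − 2.68) / 2.68 = 5.81 km.

5.81 km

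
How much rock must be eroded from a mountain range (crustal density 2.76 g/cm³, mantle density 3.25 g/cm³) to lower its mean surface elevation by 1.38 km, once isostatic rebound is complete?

Net drop Δ = e − u = e − e ρ_c/ρ_m = e (ρ_m − ρ_c)/ρ_m.
e = Δ ρ_m/(ρ_m − ρ_c) = 1.38 km × 3.25/0.49 = 9.15 km.

9.15 km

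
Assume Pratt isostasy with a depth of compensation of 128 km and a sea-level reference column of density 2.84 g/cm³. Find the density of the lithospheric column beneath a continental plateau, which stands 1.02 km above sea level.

Pratt balance: ρ_ref D = ρ (D + h).
ρ = ρ_ref D/(D + h) = 2.84 × 128 km/(128 km + 1.02 km) = 2.82 g/cm³.

2.82 g/cm³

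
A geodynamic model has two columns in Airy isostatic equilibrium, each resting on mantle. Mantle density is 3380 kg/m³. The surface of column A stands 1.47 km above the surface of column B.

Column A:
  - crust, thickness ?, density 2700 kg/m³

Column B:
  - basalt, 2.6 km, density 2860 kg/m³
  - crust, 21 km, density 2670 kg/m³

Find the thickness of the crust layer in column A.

Take the compensation level at the base of the deeper column (depth z_c below the surface of column A) and equate Σ ρ_i t_i down to z_c; mantle fills any gap and the z_c terms cancel.
Column A: x×2700 + (z_c − 0 − x)×3380
Column B: 1.47×0 + 2.6×2860 + 21×2670 + (z_c − 1.47 − 23.6)×3380
The z_c×3380 term appears on both sides and cancels. Collect the known terms of each column as K = Σ(ρt)_known − 3380 × (depth of known layers): K_A = 0 − 3380×0 = 0; K_B = 63506 − 3380×(1.47 + 23.6) = −21230.6.
Balance: K_A − x×(3380 − 2700) = K_B, so x = (K_A − K_B)/(3380 − 2700) = 21230.6/680 = 31.2 km.

31.2 km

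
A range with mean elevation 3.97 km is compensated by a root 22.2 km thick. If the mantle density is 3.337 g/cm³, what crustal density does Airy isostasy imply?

2.83 g/cm³

ρ_c h = (ρ_m − ρ_c) r → ρ_c (h + r) = ρ_m r → ρ_c = ρ_m r / (h + r).
ρ_c = 3.337 × 22.2 km / (3.97 km + 22.2 km) = 2.83 g/cm³.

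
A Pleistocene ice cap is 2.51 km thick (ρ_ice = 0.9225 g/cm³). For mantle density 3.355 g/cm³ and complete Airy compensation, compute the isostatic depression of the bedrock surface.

Equating mass per unit area of the two columns: the ice load ρ_ice t is balanced by mantle displaced below, ρ_m s.
s = t ρ_ice / ρ_m = 2.51 km × 0.9225/3.355 = 0.69 km.

0.69 km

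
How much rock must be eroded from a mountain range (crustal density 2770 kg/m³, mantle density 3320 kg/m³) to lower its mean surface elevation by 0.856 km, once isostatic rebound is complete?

5.17 km

Net drop Δ = e − u = e − e ρ_c/ρ_m = e (ρ_m − ρ_c)/ρ_m.
e = Δ ρ_m/(ρ_m − ρ_c) = 0.856 km × 3320/550 = 5.17 km.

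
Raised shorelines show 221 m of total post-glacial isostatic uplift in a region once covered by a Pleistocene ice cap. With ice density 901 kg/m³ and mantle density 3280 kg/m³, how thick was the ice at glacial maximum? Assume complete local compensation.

u = t ρ_ice/ρ_m → t = u ρ_m/ρ_ice = 221 m × 3280/901 = 805 m.

805 m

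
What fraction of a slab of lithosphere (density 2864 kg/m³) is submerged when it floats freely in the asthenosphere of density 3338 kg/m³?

Submerged fraction = ρ_obj/ρ_fluid = 2864/3338 = 85.8%.

85.8%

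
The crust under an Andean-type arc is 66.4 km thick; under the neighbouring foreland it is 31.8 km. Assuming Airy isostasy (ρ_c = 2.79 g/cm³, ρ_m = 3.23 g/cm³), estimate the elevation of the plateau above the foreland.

4.71 km

Excess crust Δ = 66.4 km − 31.8 km = 34.6 km, split between elevation h and root r with h + r = Δ.
Airy balance ρ_c h = (ρ_m − ρ_c) r gives r = h ρ_c/(ρ_m − ρ_c), so h (1 + ρ_c/(ρ_m − ρ_c)) = Δ, i.e. h = Δ (ρ_m − ρ_c)/ρ_m.
h = 34.6 km × 0.44/3.23 = 4.71 km.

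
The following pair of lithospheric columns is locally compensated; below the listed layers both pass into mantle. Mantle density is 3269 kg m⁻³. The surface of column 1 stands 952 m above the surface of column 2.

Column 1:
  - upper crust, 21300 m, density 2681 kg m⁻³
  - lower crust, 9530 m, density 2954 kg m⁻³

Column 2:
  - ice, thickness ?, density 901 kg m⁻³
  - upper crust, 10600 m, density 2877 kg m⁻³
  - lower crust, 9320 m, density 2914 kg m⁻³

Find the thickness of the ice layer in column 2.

Take the compensation level at the base of the deeper column (depth z_c below the surface of column 1) and equate Σ ρ_i t_i down to z_c; mantle fills any gap and the z_c terms cancel.
Column 1: 21300×2681 + 9530×2954 + (z_c − 30830)×3269
Column 2: 952×0 + x×901 + 10600×2877 + 9320×2914 + (z_c − 952 − 19920 − x)×3269
The z_c×3269 term appears on both sides and cancels. Collect the known terms of each column as K = Σ(ρt)_known − 3269 × (depth of known layers): K_1 = 85256920 − 3269×30830 = −15526350; K_2 = 57654680 − 3269×(952 + 19920) = −10575888.
Balance: K_1 = K_2 − x×(3269 − 901), so x = (K_2 − K_1)/(3269 − 901) = 4950460/2368 = 2090 m.

2090 m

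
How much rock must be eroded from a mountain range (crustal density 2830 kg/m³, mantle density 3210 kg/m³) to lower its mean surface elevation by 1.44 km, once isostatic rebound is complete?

Net drop Δ = e − u = e − e ρ_c/ρ_m = e (ρ_m − ρ_c)/ρ_m.
e = Δ ρ_m/(ρ_m − ρ_c) = 1.44 km × 3210/380 = 12.2 km.

12.2 km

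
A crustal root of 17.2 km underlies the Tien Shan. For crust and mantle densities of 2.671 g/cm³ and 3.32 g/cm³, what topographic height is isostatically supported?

4.18 km

By Archimedes' principle applied to the lithosphere: ρ_c h = (ρ_m − ρ_c) r.
h = r (ρ_m − ρ_c) / ρ_c = 17.2 km × (3.32 − 2.671) / 2.671 = 4.18 km.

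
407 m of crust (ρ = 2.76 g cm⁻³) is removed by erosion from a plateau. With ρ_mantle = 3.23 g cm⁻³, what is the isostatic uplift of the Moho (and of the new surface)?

Unloading: uplift u = e ρ_c/ρ_m = 407 m × 2.76/3.23 = 348 m.

348 m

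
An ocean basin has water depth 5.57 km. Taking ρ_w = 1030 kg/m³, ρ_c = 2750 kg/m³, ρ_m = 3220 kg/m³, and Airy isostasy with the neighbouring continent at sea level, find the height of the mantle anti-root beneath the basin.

Isostatic balance requires: replacing crust with seawater at the top is compensated by replacing crust with mantle at the base: d (ρ_c − ρ_w) = a (ρ_m − ρ_c).
a = d (ρ_c − ρ_w)/(ρ_m − ρ_c) = 5.57 km × 1720/470 = 20.4 km.

20.4 km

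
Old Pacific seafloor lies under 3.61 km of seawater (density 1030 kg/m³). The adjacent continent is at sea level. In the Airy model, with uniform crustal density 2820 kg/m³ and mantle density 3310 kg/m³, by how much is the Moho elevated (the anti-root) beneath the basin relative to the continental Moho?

13.2 km

By Archimedes' principle applied to the lithosphere: replacing crust with seawater at the top is compensated by replacing crust with mantle at the base: d (ρ_c − ρ_w) = a (ρ_m − ρ_c).
a = d (ρ_c − ρ_w)/(ρ_m − ρ_c) = 3.61 km × 1790/490 = 13.2 km.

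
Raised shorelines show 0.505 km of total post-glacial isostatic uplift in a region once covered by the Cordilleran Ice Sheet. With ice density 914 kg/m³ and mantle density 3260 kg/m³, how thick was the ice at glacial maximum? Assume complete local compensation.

u = t ρ_ice/ρ_m → t = u ρ_m/ρ_ice = 0.505 km × 3260/914 = 1.8 km.

1.8 km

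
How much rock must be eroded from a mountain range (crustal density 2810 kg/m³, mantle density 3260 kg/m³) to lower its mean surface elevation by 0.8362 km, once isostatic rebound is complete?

Net drop Δ = e − u = e − e ρ_c/ρ_m = e (ρ_m − ρ_c)/ρ_m.
e = Δ ρ_m/(ρ_m − ρ_c) = 0.8362 km × 3260/450 = 6.06 km.

6.06 km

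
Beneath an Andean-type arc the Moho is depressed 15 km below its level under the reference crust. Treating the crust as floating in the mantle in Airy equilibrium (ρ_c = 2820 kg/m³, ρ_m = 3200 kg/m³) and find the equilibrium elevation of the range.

Balancing pressure at the compensation depth: ρ_c h = (ρ_m − ρ_c) r.
h = r (ρ_m − ρ_c) / ρ_c = 15 km × (3200 − 2820) / 2820 = 2.02 km.

2.02 km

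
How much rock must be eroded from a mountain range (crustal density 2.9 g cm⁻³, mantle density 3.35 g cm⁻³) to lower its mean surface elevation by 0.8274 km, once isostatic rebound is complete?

Net drop Δ = e − u = e − e ρ_c/ρ_m = e (ρ_m − ρ_c)/ρ_m.
e = Δ ρ_m/(ρ_m − ρ_c) = 0.8274 km × 3.35/0.45 = 6.16 km.

6.16 km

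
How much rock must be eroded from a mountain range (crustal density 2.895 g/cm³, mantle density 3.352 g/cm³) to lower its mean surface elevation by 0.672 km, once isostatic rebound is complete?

Net drop Δ = e − u = e − e ρ_c/ρ_m = e (ρ_m − ρ_c)/ρ_m.
e = Δ ρ_m/(ρ_m − ρ_c) = 0.672 km × 3.352/0.457 = 4.93 km.

4.93 km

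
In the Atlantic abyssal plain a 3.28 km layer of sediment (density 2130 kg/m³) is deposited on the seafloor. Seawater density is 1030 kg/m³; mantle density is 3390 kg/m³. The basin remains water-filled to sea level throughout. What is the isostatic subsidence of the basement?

Submarine loading: the sediment displaces seawater, and the subsidence is in turn flooded, so s (ρ_m − ρ_w) = t (ρ_sed − ρ_w).
s = 3.28 km × (2130 − 1030) / (3390 − 1030) = 1.53 km.

1.53 km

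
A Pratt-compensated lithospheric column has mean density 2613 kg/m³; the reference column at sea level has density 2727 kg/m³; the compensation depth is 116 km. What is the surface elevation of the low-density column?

ρ_ref D = ρ (D + h) → h = D (ρ_ref − ρ)/ρ.
h = 116 km × (2727 − 2613)/2613 = 5.06 km.

5.06 km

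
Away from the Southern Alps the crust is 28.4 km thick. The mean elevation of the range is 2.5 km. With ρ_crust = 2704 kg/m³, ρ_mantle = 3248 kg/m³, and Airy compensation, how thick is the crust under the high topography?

43.3 km

Root depth r = h ρ_c / (ρ_m − ρ_c) = 2.5 km × 2704 / 544 = 12.43 km.
Total thickness = T + h + r = 28.4 km + 2.5 km + 12.43 km = 43.3 km.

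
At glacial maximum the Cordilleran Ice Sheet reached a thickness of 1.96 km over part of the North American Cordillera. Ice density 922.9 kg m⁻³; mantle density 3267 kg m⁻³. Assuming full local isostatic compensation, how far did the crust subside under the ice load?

0.554 km

By Archimedes' principle applied to the lithosphere: the ice load ρ_ice t is balanced by mantle displaced below, ρ_m s.
s = t ρ_ice / ρ_m = 1.96 km × 922.9/3267 = 0.554 km.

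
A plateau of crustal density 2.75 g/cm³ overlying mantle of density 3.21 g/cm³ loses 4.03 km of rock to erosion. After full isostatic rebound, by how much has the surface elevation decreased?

0.578 km

Rebound u = e ρ_c/ρ_m = 4.03 km × 2.75/3.21 = 3.452 km.
Net surface drop = e − u = 4.03 km − 3.452 km = e (ρ_m − ρ_c)/ρ_m = 0.578 km.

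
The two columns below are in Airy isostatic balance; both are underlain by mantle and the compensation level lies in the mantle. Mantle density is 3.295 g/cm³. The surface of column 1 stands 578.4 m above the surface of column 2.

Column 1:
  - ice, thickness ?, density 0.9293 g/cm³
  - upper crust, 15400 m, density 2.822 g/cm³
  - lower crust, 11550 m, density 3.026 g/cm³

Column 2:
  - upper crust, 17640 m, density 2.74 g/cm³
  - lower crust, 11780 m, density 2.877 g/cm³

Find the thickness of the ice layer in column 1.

Take the compensation level at the base of the deeper column (depth z_c below the surface of column 1) and equate Σ ρ_i t_i down to z_c; mantle fills any gap and the z_c terms cancel.
Column 1: x×0.9293 + 15400×2.822 + 11550×3.026 + (z_c − 26950 − x)×3.295
Column 2: 578.4×0 + 17640×2.74 + 11780×2.877 + (z_c − 578.4 − 29420)×3.295
The z_c×3.295 term appears on both sides and cancels. Collect the known terms of each column as K = Σ(ρt)_known − 3.295 × (depth of known layers): K_1 = 78409.1 − 3.295×26950 = −10391.15; K_2 = 82224.66 − 3.295×(578.4 + 29420) = −16620.068.
Balance: K_1 − x×(3.295 − 0.9293) = K_2, so x = (K_1 − K_2)/(3.295 − 0.9293) = 6228.92/2.3657 = 2630 m.

2630 m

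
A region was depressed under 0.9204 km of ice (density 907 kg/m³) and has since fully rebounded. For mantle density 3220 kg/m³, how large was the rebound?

Removing the load lets mantle flow back in; uplift u satisfies ρ_ice t = ρ_m u.
u = t ρ_ice/ρ_m = 0.9204 km × 907/3220 = 0.259 km.

0.259 km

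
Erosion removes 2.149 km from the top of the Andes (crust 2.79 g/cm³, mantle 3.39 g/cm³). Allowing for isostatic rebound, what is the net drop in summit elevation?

0.38 km

Rebound u = e ρ_c/ρ_m = 2.149 km × 2.79/3.39 = 1.769 km.
Net surface drop = e − u = 2.149 km − 1.769 km = e (ρ_m − ρ_c)/ρ_m = 0.38 km.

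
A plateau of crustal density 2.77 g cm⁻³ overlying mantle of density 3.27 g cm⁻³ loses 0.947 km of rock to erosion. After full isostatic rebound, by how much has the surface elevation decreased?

0.145 km

Rebound u = e ρ_c/ρ_m = 0.947 km × 2.77/3.27 = 0.8022 km.
Net surface drop = e − u = 0.947 km − 0.8022 km = e (ρ_m − ρ_c)/ρ_m = 0.145 km.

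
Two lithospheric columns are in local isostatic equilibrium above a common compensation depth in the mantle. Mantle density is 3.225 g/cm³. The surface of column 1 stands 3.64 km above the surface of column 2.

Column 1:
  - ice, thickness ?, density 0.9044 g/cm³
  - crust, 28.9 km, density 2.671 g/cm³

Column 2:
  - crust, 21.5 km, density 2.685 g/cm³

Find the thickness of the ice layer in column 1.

Take the compensation level at the base of the deeper column (depth z_c below the surface of column 1) and equate Σ ρ_i t_i down to z_c; mantle fills any gap and the z_c terms cancel.
Column 1: x×0.9044 + 28.9×2.671 + (z_c − 28.9 − x)×3.225
Column 2: 3.64×0 + 21.5×2.685 + (z_c − 3.64 − 21.5)×3.225
The z_c×3.225 term appears on both sides and cancels. Collect the known terms of each column as K = Σ(ρt)_known − 3.225 × (depth of known layers): K_1 = 77.1919 − 3.225×28.9 = −16.0106; K_2 = 57.7275 − 3.225×(3.64 + 21.5) = −23.349.
Balance: K_1 − x×(3.225 − 0.9044) = K_2, so x = (K_1 − K_2)/(3.225 − 0.9044) = 7.3384/2.3206 = 3.16 km.

3.16 km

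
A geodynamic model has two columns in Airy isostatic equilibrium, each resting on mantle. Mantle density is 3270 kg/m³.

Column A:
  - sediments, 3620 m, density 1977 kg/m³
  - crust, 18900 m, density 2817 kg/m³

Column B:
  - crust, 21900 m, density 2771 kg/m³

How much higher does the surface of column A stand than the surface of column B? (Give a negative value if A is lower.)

For any compensation level in the mantle, the mantle terms cancel and isostasy reduces to e = (Σt_A − Σt_B) − (Σ(ρt)_A − Σ(ρt)_B) / ρ_m.
Σt_A = 22520 m; Σt_B = 21900 m; Σ(ρt)_A = 60398040; Σ(ρt)_B = 60684900 (in m·kg/m³).
e = (22520 − 21900) − (60398040 − 60684900) / 3270 = 708 m.

708 m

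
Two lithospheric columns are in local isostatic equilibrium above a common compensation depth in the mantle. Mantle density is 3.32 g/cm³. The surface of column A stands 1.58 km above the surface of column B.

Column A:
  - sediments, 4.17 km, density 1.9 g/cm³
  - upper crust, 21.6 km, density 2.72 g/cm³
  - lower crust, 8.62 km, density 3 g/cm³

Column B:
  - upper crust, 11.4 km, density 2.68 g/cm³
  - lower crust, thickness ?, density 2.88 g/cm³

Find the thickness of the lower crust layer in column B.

Take the compensation level at the base of the deeper column (depth z_c below the surface of column A) and equate Σ ρ_i t_i down to z_c; mantle fills any gap and the z_c terms cancel.
Column A: 4.17×1.9 + 21.6×2.72 + 8.62×3 + (z_c − 34.39)×3.32
Column B: 1.58×0 + 11.4×2.68 + x×2.88 + (z_c − 1.58 − 11.4 − x)×3.32
The z_c×3.32 term appears on both sides and cancels. Collect the known terms of each column as K = Σ(ρt)_known − 3.32 × (depth of known layers): K_A = 92.535 − 3.32×34.39 = −21.6398; K_B = 30.552 − 3.32×(1.58 + 11.4) = −12.5416.
Balance: K_A = K_B − x×(3.32 − 2.88), so x = (K_B − K_A)/(3.32 − 2.88) = 9.0982/0.44 = 20.7 km.

20.7 km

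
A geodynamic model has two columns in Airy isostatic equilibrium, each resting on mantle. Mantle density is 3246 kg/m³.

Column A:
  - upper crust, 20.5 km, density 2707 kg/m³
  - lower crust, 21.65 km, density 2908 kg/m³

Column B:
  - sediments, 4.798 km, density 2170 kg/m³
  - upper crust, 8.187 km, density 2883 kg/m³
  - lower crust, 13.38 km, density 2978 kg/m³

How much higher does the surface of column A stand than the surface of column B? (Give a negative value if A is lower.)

2.05 km

For any compensation level in the mantle, the mantle terms cancel and isostasy reduces to e = (Σt_A − Σt_B) − (Σ(ρt)_A − Σ(ρt)_B) / ρ_m.
Σt_A = 42.15 km; Σt_B = 26.365 km; Σ(ρt)_A = 118451.7; Σ(ρt)_B = 73860.421 (in km·kg/m³).
e = (42.15 − 26.365) − (118451.7 − 73860.421) / 3246 = 2.05 km.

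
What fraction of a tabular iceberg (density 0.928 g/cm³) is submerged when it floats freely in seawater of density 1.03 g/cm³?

90.1%

Submerged fraction = ρ_obj/ρ_fluid = 0.928/1.03 = 90.1%.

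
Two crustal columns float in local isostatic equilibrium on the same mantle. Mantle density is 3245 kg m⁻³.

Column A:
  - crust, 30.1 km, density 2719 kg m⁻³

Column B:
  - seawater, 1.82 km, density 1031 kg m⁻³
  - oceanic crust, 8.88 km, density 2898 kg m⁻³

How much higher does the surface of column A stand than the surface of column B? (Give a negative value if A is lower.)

For any compensation level in the mantle, the mantle terms cancel and isostasy reduces to e = (Σt_A − Σt_B) − (Σ(ρt)_A − Σ(ρt)_B) / ρ_m.
Σt_A = 30.1 km; Σt_B = 10.7 km; Σ(ρt)_A = 81841.9; Σ(ρt)_B = 27610.66 (in km·kg m⁻³).
e = (30.1 − 10.7) − (81841.9 − 27610.66) / 3245 = 2.69 km.

2.69 km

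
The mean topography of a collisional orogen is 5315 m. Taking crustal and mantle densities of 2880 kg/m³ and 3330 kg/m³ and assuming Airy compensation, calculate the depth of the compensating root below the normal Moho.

By Archimedes' principle applied to the lithosphere: the weight of the topography is balanced by the buoyancy of the root, ρ_c h = (ρ_m − ρ_c) r.
r = h · ρ_c / (ρ_m − ρ_c) = 5315 m × 2880 / (3330 − 2880) = 34000 m.

34000 m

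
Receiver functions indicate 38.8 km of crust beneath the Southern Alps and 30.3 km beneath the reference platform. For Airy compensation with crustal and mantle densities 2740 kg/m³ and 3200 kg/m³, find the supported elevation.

1.22 km

Excess crust Δ = 38.8 km − 30.3 km = 8.5 km, split between elevation h and root r with h + r = Δ.
Airy balance ρ_c h = (ρ_m − ρ_c) r gives r = h ρ_c/(ρ_m − ρ_c), so h (1 + ρ_c/(ρ_m − ρ_c)) = Δ, i.e. h = Δ (ρ_m − ρ_c)/ρ_m.
h = 8.5 km × 460/3200 = 1.22 km.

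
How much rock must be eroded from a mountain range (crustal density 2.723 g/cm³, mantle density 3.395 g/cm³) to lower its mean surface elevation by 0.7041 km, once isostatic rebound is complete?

Net drop Δ = e − u = e − e ρ_c/ρ_m = e (ρ_m − ρ_c)/ρ_m.
e = Δ ρ_m/(ρ_m − ρ_c) = 0.7041 km × 3.395/0.672 = 3.56 km.

3.56 km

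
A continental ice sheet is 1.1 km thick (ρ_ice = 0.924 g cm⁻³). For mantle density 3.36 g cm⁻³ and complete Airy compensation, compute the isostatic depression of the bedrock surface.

Equating mass per unit area of the two columns: the ice load ρ_ice t is balanced by mantle displaced below, ρ_m s.
s = t ρ_ice / ρ_m = 1.1 km × 0.924/3.36 = 0.302 km.

0.302 km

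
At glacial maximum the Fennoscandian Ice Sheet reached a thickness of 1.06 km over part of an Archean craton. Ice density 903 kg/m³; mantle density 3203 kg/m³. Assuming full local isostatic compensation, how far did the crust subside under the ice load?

Balancing pressure at the compensation depth: the ice load ρ_ice t is balanced by mantle displaced below, ρ_m s.
s = t ρ_ice / ρ_m = 1.06 km × 903/3203 = 0.299 km.

0.299 km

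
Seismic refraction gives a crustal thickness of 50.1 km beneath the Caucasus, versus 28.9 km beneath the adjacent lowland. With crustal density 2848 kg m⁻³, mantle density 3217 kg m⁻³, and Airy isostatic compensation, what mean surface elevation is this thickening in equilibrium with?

2.43 km

Excess crust Δ = 50.1 km − 28.9 km = 21.2 km, split between elevation h and root r with h + r = Δ.
Airy balance ρ_c h = (ρ_m − ρ_c) r gives r = h ρ_c/(ρ_m − ρ_c), so h (1 + ρ_c/(ρ_m − ρ_c)) = Δ, i.e. h = Δ (ρ_m − ρ_c)/ρ_m.
h = 21.2 km × 369/3217 = 2.43 km.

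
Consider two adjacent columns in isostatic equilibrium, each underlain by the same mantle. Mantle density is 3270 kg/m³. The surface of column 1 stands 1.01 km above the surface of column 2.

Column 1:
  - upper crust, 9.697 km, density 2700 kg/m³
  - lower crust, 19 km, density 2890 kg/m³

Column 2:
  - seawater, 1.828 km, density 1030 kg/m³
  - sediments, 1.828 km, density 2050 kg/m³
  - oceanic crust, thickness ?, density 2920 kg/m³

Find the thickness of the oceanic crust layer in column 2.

Take the compensation level at the base of the deeper column (depth z_c below the surface of column 1) and equate Σ ρ_i t_i down to z_c; mantle fills any gap and the z_c terms cancel.
Column 1: 9.697×2700 + 19×2890 + (z_c − 28.697)×3270
Column 2: 1.01×0 + 1.828×1030 + 1.828×2050 + x×2920 + (z_c − 1.01 − 3.656 − x)×3270
The z_c×3270 term appears on both sides and cancels. Collect the known terms of each column as K = Σ(ρt)_known − 3270 × (depth of known layers): K_1 = 81091.9 − 3270×28.697 = −12747.29; K_2 = 5630.24 − 3270×(1.01 + 3.656) = −9627.58.
Balance: K_1 = K_2 − x×(3270 − 2920), so x = (K_2 − K_1)/(3270 − 2920) = 3119.71/350 = 8.91 km.

8.91 km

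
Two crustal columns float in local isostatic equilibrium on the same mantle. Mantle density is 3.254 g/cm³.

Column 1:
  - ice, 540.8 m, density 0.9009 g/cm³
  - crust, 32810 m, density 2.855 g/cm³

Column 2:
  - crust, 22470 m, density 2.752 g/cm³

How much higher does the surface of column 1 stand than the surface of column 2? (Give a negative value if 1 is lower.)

948 m

For any compensation level in the mantle, the mantle terms cancel and isostasy reduces to e = (Σt_1 − Σt_2) − (Σ(ρt)_1 − Σ(ρt)_2) / ρ_m.
Σt_1 = 33350.8 m; Σt_2 = 22470 m; Σ(ρt)_1 = 94159.7567; Σ(ρt)_2 = 61837.44 (in m·g/cm³).
e = (33350.8 − 22470) − (94159.7567 − 61837.44) / 3.254 = 948 m.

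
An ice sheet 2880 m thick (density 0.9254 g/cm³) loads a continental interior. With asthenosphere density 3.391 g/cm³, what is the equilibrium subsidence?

Balancing pressure at the compensation depth: the ice load ρ_ice t is balanced by mantle displaced below, ρ_m s.
s = t ρ_ice / ρ_m = 2880 m × 0.9254/3.391 = 786 m.

786 m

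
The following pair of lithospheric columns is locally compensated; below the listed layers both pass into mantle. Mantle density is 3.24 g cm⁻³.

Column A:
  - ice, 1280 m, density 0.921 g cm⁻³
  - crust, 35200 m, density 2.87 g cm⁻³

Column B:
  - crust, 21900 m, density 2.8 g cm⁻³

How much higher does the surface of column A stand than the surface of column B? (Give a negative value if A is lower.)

1960 m

For any compensation level in the mantle, the mantle terms cancel and isostasy reduces to e = (Σt_A − Σt_B) − (Σ(ρt)_A − Σ(ρt)_B) / ρ_m.
Σt_A = 36480 m; Σt_B = 21900 m; Σ(ρt)_A = 102202.88; Σ(ρt)_B = 61320 (in m·g cm⁻³).
e = (36480 − 21900) − (102202.88 − 61320) / 3.24 = 1960 m.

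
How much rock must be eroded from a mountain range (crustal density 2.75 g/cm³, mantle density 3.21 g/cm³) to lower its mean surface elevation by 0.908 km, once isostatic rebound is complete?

Net drop Δ = e − u = e − e ρ_c/ρ_m = e (ρ_m − ρ_c)/ρ_m.
e = Δ ρ_m/(ρ_m − ρ_c) = 0.908 km × 3.21/0.46 = 6.34 km.

6.34 km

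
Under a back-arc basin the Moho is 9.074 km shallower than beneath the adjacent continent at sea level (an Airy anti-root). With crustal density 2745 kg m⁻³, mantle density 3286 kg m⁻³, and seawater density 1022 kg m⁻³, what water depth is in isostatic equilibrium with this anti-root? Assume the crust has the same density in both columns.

2.85 km

Replacing a thickness d of crust by seawater at the top must be balanced by replacing crust with mantle at the base: d (ρ_c − ρ_w) = a (ρ_m − ρ_c).
d = a (ρ_m − ρ_c)/(ρ_c − ρ_w) = 9.074 km × 541/1723 = 2.85 km.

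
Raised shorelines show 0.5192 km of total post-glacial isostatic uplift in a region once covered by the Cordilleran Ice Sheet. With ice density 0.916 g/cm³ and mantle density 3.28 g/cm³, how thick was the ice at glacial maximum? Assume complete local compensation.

u = t ρ_ice/ρ_m → t = u ρ_m/ρ_ice = 0.5192 km × 3.28/0.916 = 1.86 km.

1.86 km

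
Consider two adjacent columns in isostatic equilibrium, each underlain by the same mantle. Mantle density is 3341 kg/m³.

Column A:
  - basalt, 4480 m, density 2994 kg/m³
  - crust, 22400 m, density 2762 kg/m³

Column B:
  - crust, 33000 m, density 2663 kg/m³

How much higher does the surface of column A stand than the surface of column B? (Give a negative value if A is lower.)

−2350 m

For any compensation level in the mantle, the mantle terms cancel and isostasy reduces to e = (Σt_A − Σt_B) − (Σ(ρt)_A − Σ(ρt)_B) / ρ_m.
Σt_A = 26880 m; Σt_B = 33000 m; Σ(ρt)_A = 75281920; Σ(ρt)_B = 87879000 (in m·kg/m³).
e = (26880 − 33000) − (75281920 − 87879000) / 3341 = −2350 m.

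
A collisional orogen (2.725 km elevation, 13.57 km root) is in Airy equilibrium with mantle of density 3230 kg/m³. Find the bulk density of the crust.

ρ_c h = (ρ_m − ρ_c) r → ρ_c (h + r) = ρ_m r → ρ_c = ρ_m r / (h + r).
ρ_c = 3230 × 13.57 km / (2.725 km + 13.57 km) = 2690 kg/m³.

2690 kg/m³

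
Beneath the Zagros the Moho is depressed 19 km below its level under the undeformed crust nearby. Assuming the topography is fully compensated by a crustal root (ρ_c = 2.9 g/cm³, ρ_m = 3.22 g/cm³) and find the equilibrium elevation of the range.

2.1 km

For local isostatic compensation: ρ_c h = (ρ_m − ρ_c) r.
h = r (ρ_m − ρ_c) / ρ_c = 19 km × (3.22 − 2.9) / 2.9 = 2.1 km.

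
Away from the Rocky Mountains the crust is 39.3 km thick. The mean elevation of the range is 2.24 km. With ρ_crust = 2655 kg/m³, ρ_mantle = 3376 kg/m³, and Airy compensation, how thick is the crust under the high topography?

Root depth r = h ρ_c / (ρ_m − ρ_c) = 2.24 km × 2655 / 721 = 8.249 km.
Total thickness = T + h + r = 39.3 km + 2.24 km + 8.249 km = 49.8 km.

49.8 km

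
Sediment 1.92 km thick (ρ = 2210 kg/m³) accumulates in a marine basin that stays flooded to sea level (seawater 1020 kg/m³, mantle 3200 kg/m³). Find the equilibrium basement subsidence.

Submarine loading: the sediment displaces seawater, and the subsidence is in turn flooded, so s (ρ_m − ρ_w) = t (ρ_sed − ρ_w).
s = 1.92 km × (2210 − 1020) / (3200 − 1020) = 1.05 km.

1.05 km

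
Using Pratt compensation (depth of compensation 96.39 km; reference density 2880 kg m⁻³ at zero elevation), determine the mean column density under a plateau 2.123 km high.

Pratt balance: ρ_ref D = ρ (D + h).
ρ = ρ_ref D/(D + h) = 2880 × 96.39 km/(96.39 km + 2.123 km) = 2820 kg m⁻³.

2820 kg m⁻³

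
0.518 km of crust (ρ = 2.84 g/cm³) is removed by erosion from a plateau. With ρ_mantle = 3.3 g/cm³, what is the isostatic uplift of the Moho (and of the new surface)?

0.446 km

Unloading: uplift u = e ρ_c/ρ_m = 0.518 km × 2.84/3.3 = 0.446 km.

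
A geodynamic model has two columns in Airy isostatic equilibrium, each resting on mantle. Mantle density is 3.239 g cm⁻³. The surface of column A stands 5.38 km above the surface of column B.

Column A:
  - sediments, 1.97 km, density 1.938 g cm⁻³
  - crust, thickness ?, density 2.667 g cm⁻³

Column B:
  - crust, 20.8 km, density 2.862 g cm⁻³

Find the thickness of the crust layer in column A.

39.7 km

Take the compensation level at the base of the deeper column (depth z_c below the surface of column A) and equate Σ ρ_i t_i down to z_c; mantle fills any gap and the z_c terms cancel.
Column A: 1.97×1.938 + x×2.667 + (z_c − 1.97 − x)×3.239
Column B: 5.38×0 + 20.8×2.862 + (z_c − 5.38 − 20.8)×3.239
The z_c×3.239 term appears on both sides and cancels. Collect the known terms of each column as K = Σ(ρt)_known − 3.239 × (depth of known layers): K_A = 3.81786 − 3.239×1.97 = −2.56297; K_B = 59.5296 − 3.239×(5.38 + 20.8) = −25.26742.
Balance: K_A − x×(3.239 − 2.667) = K_B, so x = (K_A − K_B)/(3.239 − 2.667) = 22.7044/0.572 = 39.7 km.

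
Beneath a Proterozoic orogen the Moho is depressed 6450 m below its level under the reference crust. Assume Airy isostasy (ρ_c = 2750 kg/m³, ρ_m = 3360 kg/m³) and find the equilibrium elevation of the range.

1430 m

By Archimedes' principle applied to the lithosphere: ρ_c h = (ρ_m − ρ_c) r.
h = r (ρ_m − ρ_c) / ρ_c = 6450 m × (3360 − 2750) / 2750 = 1430 m.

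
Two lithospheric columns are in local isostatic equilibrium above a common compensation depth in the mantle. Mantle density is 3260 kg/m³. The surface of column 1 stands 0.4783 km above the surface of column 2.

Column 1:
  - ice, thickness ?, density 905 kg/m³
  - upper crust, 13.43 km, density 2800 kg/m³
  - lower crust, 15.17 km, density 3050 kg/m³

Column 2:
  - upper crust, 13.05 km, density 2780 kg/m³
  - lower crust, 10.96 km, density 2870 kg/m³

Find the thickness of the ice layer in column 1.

Take the compensation level at the base of the deeper column (depth z_c below the surface of column 1) and equate Σ ρ_i t_i down to z_c; mantle fills any gap and the z_c terms cancel.
Column 1: x×905 + 13.43×2800 + 15.17×3050 + (z_c − 28.6 − x)×3260
Column 2: 0.4783×0 + 13.05×2780 + 10.96×2870 + (z_c − 0.4783 − 24.01)×3260
The z_c×3260 term appears on both sides and cancels. Collect the known terms of each column as K = Σ(ρt)_known − 3260 × (depth of known layers): K_1 = 83872.5 − 3260×28.6 = −9363.5; K_2 = 67734.2 − 3260×(0.4783 + 24.01) = −12097.658.
Balance: K_1 − x×(3260 − 905) = K_2, so x = (K_1 − K_2)/(3260 − 905) = 2734.16/2355 = 1.16 km.

1.16 km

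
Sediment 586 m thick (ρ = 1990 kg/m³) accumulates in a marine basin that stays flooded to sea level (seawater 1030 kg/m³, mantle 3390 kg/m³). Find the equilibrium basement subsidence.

Submarine loading: the sediment displaces seawater, and the subsidence is in turn flooded, so s (ρ_m − ρ_w) = t (ρ_sed − ρ_w).
s = 586 m × (1990 − 1030) / (3390 − 1030) = 238 m.

238 m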